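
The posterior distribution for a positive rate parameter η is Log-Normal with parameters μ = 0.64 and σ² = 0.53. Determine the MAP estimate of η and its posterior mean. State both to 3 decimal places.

Mode = exp(μ − σ²) = exp(0.11) = 1.116.
Mean = exp(μ + σ²/2) = exp(0.905) = 2.472.
The mean is pulled above the mode by the posterior's right skew.

η_MAP = 1.116, E[η|data] = 2.472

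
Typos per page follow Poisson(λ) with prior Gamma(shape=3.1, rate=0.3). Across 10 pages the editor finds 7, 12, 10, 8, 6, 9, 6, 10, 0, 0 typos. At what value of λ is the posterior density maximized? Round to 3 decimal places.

6.806

Σ counts = 68. Posterior: Gamma(shape = 3.1+68 = 71.1, rate = 0.3+10 = 10.3).
Mode = (α−1)/β = 70.1/10.3 = 6.806.
Mean = α/β = 71.1/10.3 = 6.903.
This is the posterior mode — the MAP estimate.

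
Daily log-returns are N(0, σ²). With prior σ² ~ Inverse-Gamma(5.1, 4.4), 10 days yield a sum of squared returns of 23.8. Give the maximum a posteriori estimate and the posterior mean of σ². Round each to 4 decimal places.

Posterior: Inverse-Gamma(shape = 5.1+10/2 = 10.1, scale = 4.4+23.8/2 = 16.3).
Mode = β/(α+1) = 16.3/11.1 = 1.4685.
Mean = β/(α−1) = 16.3/9.1 = 1.7912.
The mean is pulled above the mode by the posterior's right skew.

σ²_MAP = 1.4685, E[σ²|data] = 1.7912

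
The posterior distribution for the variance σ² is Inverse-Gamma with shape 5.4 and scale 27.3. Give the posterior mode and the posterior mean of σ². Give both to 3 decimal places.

MAP = 4.266, posterior mean = 6.205

Mode = β/(α+1) = 27.3/6.4 = 4.266.
Mean = β/(α−1) = 27.3/4.4 = 6.205.
The mean is pulled above the mode by the posterior's right skew.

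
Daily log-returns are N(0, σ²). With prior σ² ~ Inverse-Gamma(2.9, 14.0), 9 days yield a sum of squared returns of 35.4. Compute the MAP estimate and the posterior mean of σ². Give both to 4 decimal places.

MAP: 3.7738. Posterior mean: 4.9531.

Posterior: Inverse-Gamma(shape = 2.9+9/2 = 7.4, scale = 14.0+35.4/2 = 31.7).
Mode = β/(α+1) = 31.7/8.4 = 3.7738.
Mean = β/(α−1) = 31.7/6.4 = 4.9531.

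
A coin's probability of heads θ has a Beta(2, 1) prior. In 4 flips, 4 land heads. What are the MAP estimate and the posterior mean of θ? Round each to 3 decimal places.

MAP = 1.000; posterior mean = 0.857

Posterior: Beta(2+4, 1+0) = Beta(6, 1).
Since β = 1 ≤ 1 and α > 1, the Beta density is monotone increasing on [0,1]; the mode is at 1.
Mean = 6/(6+1) = 0.857.
The posterior is left-skewed, so the mode exceeds the mean.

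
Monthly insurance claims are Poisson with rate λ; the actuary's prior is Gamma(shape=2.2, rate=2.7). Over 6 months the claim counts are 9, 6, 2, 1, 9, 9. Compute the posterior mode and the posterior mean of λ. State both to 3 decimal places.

Σ counts = 36. Posterior: Gamma(shape = 2.2+36 = 38.2, rate = 2.7+6 = 8.7).
Mode = (α−1)/β = 37.2/8.7 = 4.276.
Mean = α/β = 38.2/8.7 = 4.391.
Right-skewed posterior ⇒ mode < mean.

MAP: 4.276. Posterior mean: 4.391.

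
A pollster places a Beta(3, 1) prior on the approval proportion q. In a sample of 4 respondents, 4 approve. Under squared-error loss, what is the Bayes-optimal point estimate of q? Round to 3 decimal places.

Posterior: Beta(3+4, 1+0) = Beta(7, 1).
Since β = 1 ≤ 1 and α > 1, the Beta density is monotone increasing on [0,1]; the mode is at 1.
Mean = 7/(7+1) = 0.875.
Squared-error loss ⇒ the optimal estimator is the posterior mean.

0.875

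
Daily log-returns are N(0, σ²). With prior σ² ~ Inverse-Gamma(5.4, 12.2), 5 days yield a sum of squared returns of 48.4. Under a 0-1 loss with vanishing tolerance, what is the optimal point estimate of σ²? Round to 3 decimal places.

Posterior: Inverse-Gamma(shape = 5.4+5/2 = 7.9, scale = 12.2+48.4/2 = 36.4).
Mode = β/(α+1) = 36.4/8.9 = 4.090.
Mean = β/(α−1) = 36.4/6.9 = 5.275.
This is the posterior mode — the MAP estimate.

4.090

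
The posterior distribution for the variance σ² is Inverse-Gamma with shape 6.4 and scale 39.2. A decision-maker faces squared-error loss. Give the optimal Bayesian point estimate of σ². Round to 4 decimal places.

7.2593

Mode = β/(α+1) = 39.2/7.4 = 5.2973.
Mean = β/(α−1) = 39.2/5.4 = 7.2593.
Squared-error loss ⇒ the optimal estimator is the posterior mean.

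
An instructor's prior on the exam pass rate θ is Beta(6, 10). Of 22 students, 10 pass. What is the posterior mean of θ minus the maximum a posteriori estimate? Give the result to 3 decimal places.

Posterior: Beta(6+10, 10+12) = Beta(16, 22).
Mode = (16−1)/(16+22−2) = 15/36 = 0.417.
Mean = 16/(16+22) = 16/38 = 0.421.
Difference = 0.421 − 0.417 = 0.004.

0.004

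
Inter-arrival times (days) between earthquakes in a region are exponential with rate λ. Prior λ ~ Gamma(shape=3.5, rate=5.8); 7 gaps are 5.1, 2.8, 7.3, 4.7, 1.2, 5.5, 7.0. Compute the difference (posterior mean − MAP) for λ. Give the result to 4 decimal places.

0.0254

Σ times = 33.6. Posterior: Gamma(shape = 3.5+7 = 10.5, rate = 5.8+33.6 = 39.4).
Mode = (α−1)/β = 9.5/39.4 = 0.2411.
Mean = α/β = 10.5/39.4 = 0.2665.
Difference = 0.2665 − 0.2411 = 0.0254.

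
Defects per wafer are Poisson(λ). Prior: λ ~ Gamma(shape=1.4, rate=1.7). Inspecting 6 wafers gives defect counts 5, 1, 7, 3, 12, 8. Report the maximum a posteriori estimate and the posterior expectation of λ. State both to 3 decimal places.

Σ counts = 36. Posterior: Gamma(shape = 1.4+36 = 37.4, rate = 1.7+6 = 7.7).
Mode = (α−1)/β = 36.4/7.7 = 4.727.
Mean = α/β = 37.4/7.7 = 4.857.

λ_MAP = 4.727, E[λ|data] = 4.857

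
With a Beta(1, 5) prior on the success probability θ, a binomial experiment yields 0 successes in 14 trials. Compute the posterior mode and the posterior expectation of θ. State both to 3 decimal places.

posterior mode = 0.000, posterior expectation = 0.050

Posterior: Beta(1+0, 5+14) = Beta(1, 19).
Since α = 1 ≤ 1 and β > 1, the Beta density is monotone decreasing on [0,1]; the mode is at 0.
Mean = 1/(1+19) = 0.050.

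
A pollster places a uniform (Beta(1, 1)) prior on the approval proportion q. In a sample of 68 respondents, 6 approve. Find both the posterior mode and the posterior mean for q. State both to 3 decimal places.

Posterior: Beta(1+6, 1+62) = Beta(7, 63).
Mode = (7−1)/(7+63−2) = 6/68 = 0.088.
Mean = 7/(7+63) = 7/70 = 0.100.

q_MAP = 0.088, E[q|data] = 0.100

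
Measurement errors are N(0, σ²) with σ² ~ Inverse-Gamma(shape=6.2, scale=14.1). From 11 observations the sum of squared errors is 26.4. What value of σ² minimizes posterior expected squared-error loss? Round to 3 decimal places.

Posterior: Inverse-Gamma(shape = 6.2+11/2 = 11.7, scale = 14.1+26.4/2 = 27.3).
Mode = β/(α+1) = 27.3/12.7 = 2.150.
Mean = β/(α−1) = 27.3/10.7 = 2.551.
Squared-error loss ⇒ the optimal estimator is the posterior mean.

2.551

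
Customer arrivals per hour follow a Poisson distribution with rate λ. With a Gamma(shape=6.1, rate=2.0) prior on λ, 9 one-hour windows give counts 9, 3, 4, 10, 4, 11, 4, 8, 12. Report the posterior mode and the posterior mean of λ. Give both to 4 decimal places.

MAP = 6.3727; posterior mean = 6.4636

Σ counts = 65. Posterior: Gamma(shape = 6.1+65 = 71.1, rate = 2.0+9 = 11.0).
Mode = (α−1)/β = 70.1/11.0 = 6.3727.
Mean = α/β = 71.1/11.0 = 6.4636.
The mean is pulled above the mode by the posterior's right skew.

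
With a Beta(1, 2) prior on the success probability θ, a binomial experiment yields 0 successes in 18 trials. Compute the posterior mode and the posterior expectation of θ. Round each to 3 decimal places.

posterior mode = 0.000, posterior expectation = 0.048

Posterior: Beta(1+0, 2+18) = Beta(1, 20).
Since α = 1 ≤ 1 and β > 1, the Beta density is monotone decreasing on [0,1]; the mode is at 0.
Mean = 1/(1+20) = 0.048.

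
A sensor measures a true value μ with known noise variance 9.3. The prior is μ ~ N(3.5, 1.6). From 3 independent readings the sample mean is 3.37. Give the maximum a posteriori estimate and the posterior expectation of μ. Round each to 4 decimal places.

Posterior for μ is Normal. Precision-weighted mean: (1/1.6·3.5 + 3/9.3·3.37) / (1/1.6 + 3/9.3) = 3.4557.
A Normal posterior is symmetric, so mode = mean.

maximum a posteriori estimate = 3.4557, posterior expectation = 3.4557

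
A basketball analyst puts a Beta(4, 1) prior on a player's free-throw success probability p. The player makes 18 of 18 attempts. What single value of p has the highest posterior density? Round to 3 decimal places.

Posterior: Beta(4+18, 1+0) = Beta(22, 1).
Since β = 1 ≤ 1 and α > 1, the Beta density is monotone increasing on [0,1]; the mode is at 1.
Mean = 22/(22+1) = 0.957.
This is the posterior mode — the MAP estimate.

1.000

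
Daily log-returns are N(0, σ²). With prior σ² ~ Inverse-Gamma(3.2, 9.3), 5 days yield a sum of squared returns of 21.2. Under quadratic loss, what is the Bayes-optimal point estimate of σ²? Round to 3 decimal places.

Posterior: Inverse-Gamma(shape = 3.2+5/2 = 5.7, scale = 9.3+21.2/2 = 19.9).
Mode = β/(α+1) = 19.9/6.7 = 2.970.
Mean = β/(α−1) = 19.9/4.7 = 4.234.
Quadratic loss ⇒ the optimal estimator is the posterior mean.

4.234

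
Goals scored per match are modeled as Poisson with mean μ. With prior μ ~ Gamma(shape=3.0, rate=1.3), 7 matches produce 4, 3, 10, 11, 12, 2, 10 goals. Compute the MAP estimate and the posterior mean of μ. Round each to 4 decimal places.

MAP: 6.5060. Posterior mean: 6.6265.

Σ counts = 52. Posterior: Gamma(shape = 3.0+52 = 55.0, rate = 1.3+7 = 8.3).
Mode = (α−1)/β = 54.0/8.3 = 6.5060.
Mean = α/β = 55.0/8.3 = 6.6265.
Right-skewed posterior ⇒ mode < mean.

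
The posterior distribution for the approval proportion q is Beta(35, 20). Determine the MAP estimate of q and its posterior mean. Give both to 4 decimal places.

Mode = (35−1)/(35+20−2) = 34/53 = 0.6415.
Mean = 35/(35+20) = 35/55 = 0.6364.
Mode > mean: the posterior has a left tail.

MAP = 0.6415, posterior mean = 0.6364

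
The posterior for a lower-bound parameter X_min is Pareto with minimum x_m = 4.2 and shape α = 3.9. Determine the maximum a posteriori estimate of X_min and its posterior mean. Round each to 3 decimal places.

The Pareto density is strictly decreasing on [x_m, ∞), so the mode is x_m = 4.200.
Mean = α·x_m/(α−1) = 3.9·4.2/2.9 = 5.648.

X_min_MAP = 4.200, E[X_min|data] = 5.648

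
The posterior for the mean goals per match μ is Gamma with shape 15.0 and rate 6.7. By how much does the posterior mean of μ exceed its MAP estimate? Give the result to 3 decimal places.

0.149

Mode = (α−1)/β = 14.0/6.7 = 2.090.
Mean = α/β = 15.0/6.7 = 2.239.
Difference = 2.239 − 2.090 = 0.149.
The mean is pulled above the mode by the posterior's right skew.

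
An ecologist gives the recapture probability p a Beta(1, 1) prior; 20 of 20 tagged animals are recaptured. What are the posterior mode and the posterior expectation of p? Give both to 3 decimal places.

Posterior: Beta(1+20, 1+0) = Beta(21, 1).
Since β = 1 ≤ 1 and α > 1, the Beta density is monotone increasing on [0,1]; the mode is at 1.
Mean = 21/(21+1) = 0.955.

MAP = 1.000, posterior mean = 0.955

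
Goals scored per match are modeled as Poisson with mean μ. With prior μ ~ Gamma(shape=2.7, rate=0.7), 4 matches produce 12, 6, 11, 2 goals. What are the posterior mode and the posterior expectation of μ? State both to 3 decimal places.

Σ counts = 31. Posterior: Gamma(shape = 2.7+31 = 33.7, rate = 0.7+4 = 4.7).
Mode = (α−1)/β = 32.7/4.7 = 6.957.
Mean = α/β = 33.7/4.7 = 7.170.

MAP = 6.957; posterior mean = 7.170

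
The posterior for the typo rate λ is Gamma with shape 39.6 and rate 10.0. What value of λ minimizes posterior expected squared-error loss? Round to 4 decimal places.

Mode = (α−1)/β = 38.6/10.0 = 3.8600.
Mean = α/β = 39.6/10.0 = 3.9600.
Squared-error loss ⇒ the optimal estimator is the posterior mean.

3.9600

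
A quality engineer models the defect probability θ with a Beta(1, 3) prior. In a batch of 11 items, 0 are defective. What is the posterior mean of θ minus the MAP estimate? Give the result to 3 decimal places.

0.067

Posterior: Beta(1+0, 3+11) = Beta(1, 14).
Since α = 1 ≤ 1 and β > 1, the Beta density is monotone decreasing on [0,1]; the mode is at 0.
Mean = 1/(1+14) = 0.067.
Difference = 0.067 − 0.000 = 0.067.
The mean is pulled above the mode by the posterior's right skew.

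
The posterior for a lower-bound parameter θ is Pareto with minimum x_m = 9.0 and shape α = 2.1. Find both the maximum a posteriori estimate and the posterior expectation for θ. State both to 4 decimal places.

maximum a posteriori estimate = 9.0000, posterior expectation = 17.1818

The Pareto density is strictly decreasing on [x_m, ∞), so the mode is x_m = 9.0000.
Mean = α·x_m/(α−1) = 2.1·9.0/1.1 = 17.1818.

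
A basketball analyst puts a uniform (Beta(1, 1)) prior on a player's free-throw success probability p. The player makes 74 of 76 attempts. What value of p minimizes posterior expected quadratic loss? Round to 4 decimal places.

0.9615

Posterior: Beta(1+74, 1+2) = Beta(75, 3).
Mode = (75−1)/(75+3−2) = 74/76 = 0.9737.
With a flat prior the MAP equals the MLE, 74/76.
Mean = 75/(75+3) = 75/78 = 0.9615.
Quadratic loss ⇒ the optimal estimator is the posterior mean.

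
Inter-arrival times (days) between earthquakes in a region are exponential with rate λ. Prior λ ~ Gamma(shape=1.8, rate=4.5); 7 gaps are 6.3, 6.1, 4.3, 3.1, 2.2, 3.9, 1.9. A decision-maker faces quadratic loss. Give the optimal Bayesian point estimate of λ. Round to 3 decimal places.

0.272

Σ times = 27.8. Posterior: Gamma(shape = 1.8+7 = 8.8, rate = 4.5+27.8 = 32.3).
Mode = (α−1)/β = 7.8/32.3 = 0.241.
Mean = α/β = 8.8/32.3 = 0.272.
Quadratic loss ⇒ the optimal estimator is the posterior mean.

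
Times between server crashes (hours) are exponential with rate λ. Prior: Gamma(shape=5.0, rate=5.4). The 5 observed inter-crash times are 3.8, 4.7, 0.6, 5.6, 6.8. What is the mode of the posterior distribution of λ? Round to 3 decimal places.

Σ times = 21.5. Posterior: Gamma(shape = 5.0+5 = 10.0, rate = 5.4+21.5 = 26.9).
Mode = (α−1)/β = 9.0/26.9 = 0.335.
Mean = α/β = 10.0/26.9 = 0.372.
This is the posterior mode — the MAP estimate.

0.335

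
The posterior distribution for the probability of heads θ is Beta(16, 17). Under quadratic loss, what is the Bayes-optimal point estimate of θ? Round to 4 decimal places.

0.4848

Mode = (16−1)/(16+17−2) = 15/31 = 0.4839.
Mean = 16/(16+17) = 16/33 = 0.4848.
Quadratic loss ⇒ the optimal estimator is the posterior mean.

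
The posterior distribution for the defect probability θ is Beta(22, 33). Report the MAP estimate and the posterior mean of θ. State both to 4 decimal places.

MAP estimate = 0.3962, posterior mean = 0.4000

Mode = (22−1)/(22+33−2) = 21/53 = 0.3962.
Mean = 22/(22+33) = 22/55 = 0.4000.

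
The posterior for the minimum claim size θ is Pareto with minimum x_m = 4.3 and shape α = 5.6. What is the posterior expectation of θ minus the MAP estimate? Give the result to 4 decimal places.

0.9348

The Pareto density is strictly decreasing on [x_m, ∞), so the mode is x_m = 4.3000.
Mean = α·x_m/(α−1) = 5.6·4.3/4.6 = 5.2348.
Difference = 5.2348 − 4.3000 = 0.9348.
Mean > mode: the posterior has a right tail.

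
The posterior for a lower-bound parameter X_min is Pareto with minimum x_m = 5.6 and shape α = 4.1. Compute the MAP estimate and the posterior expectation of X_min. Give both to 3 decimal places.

X_min_MAP = 5.600, E[X_min|data] = 7.406

The Pareto density is strictly decreasing on [x_m, ∞), so the mode is x_m = 5.600.
Mean = α·x_m/(α−1) = 4.1·5.6/3.1 = 7.406.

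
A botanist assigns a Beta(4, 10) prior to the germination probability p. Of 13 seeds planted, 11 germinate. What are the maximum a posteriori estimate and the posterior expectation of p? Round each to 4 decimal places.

Posterior: Beta(4+11, 10+2) = Beta(15, 12).
Mode = (15−1)/(15+12−2) = 14/25 = 0.5600.
Mean = 15/(15+12) = 15/27 = 0.5556.

p_MAP = 0.5600, E[p|data] = 0.5556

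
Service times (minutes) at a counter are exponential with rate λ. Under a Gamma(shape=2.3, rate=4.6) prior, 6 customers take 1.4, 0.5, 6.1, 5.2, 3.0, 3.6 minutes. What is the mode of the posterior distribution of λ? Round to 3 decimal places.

Σ times = 19.8. Posterior: Gamma(shape = 2.3+6 = 8.3, rate = 4.6+19.8 = 24.4).
Mode = (α−1)/β = 7.3/24.4 = 0.299.
Mean = α/β = 8.3/24.4 = 0.340.
This is the posterior mode — the MAP estimate.

0.299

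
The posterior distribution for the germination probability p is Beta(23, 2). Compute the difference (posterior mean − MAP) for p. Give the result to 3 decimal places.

-0.037

Mode = (23−1)/(23+2−2) = 22/23 = 0.957.
Mean = 23/(23+2) = 23/25 = 0.920.
Difference = 0.920 − 0.957 = -0.037.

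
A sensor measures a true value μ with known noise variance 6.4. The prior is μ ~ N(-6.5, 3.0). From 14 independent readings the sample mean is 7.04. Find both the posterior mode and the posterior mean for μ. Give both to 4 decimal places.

MAP = 5.2496, posterior mean = 5.2496

Posterior for μ is Normal. Precision-weighted mean: (1/3.0·-6.5 + 14/6.4·7.04) / (1/3.0 + 14/6.4) = 5.2496.
A Normal posterior is symmetric, so mode = mean.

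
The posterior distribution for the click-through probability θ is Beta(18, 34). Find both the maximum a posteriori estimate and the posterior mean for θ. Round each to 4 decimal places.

Mode = (18−1)/(18+34−2) = 17/50 = 0.3400.
Mean = 18/(18+34) = 18/52 = 0.3462.
The posterior is right-skewed, so the mean exceeds the mode.

MAP = 0.3400; posterior mean = 0.3462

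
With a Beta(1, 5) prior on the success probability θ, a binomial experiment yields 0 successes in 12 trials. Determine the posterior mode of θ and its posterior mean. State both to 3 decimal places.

MAP = 0.000, posterior mean = 0.056

Posterior: Beta(1+0, 5+12) = Beta(1, 17).
Since α = 1 ≤ 1 and β > 1, the Beta density is monotone decreasing on [0,1]; the mode is at 0.
Mean = 1/(1+17) = 0.056.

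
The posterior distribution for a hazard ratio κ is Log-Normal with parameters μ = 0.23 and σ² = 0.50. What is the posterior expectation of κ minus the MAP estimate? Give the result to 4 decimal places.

0.8527

Mode = exp(μ − σ²) = exp(-0.27) = 0.7634.
Mean = exp(μ + σ²/2) = exp(0.480) = 1.6161.
Difference = 1.6161 − 0.7634 = 0.8527.
Right-skewed posterior ⇒ mode < mean.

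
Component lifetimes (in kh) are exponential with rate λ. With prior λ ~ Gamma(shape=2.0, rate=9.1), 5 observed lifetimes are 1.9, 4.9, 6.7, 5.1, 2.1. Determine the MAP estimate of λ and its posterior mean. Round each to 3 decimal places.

MAP = 0.201, posterior mean = 0.235

Σ times = 20.7. Posterior: Gamma(shape = 2.0+5 = 7.0, rate = 9.1+20.7 = 29.8).
Mode = (α−1)/β = 6.0/29.8 = 0.201.
Mean = α/β = 7.0/29.8 = 0.235.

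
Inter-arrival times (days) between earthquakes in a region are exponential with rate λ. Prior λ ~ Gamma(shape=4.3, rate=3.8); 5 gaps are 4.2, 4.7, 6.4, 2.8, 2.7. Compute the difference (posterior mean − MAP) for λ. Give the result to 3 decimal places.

Σ times = 20.8. Posterior: Gamma(shape = 4.3+5 = 9.3, rate = 3.8+20.8 = 24.6).
Mode = (α−1)/β = 8.3/24.6 = 0.337.
Mean = α/β = 9.3/24.6 = 0.378.
Difference = 0.378 − 0.337 = 0.041.
The mean is pulled above the mode by the posterior's right skew.

0.041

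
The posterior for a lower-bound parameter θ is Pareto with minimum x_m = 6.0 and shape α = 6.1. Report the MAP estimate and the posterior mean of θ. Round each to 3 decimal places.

The Pareto density is strictly decreasing on [x_m, ∞), so the mode is x_m = 6.000.
Mean = α·x_m/(α−1) = 6.1·6.0/5.1 = 7.176.

MAP = 6.000; posterior mean = 7.176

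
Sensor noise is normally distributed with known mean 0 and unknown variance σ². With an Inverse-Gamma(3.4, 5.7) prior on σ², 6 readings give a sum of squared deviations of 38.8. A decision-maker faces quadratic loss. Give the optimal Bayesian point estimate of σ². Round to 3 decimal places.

4.648

Posterior: Inverse-Gamma(shape = 3.4+6/2 = 6.4, scale = 5.7+38.8/2 = 25.1).
Mode = β/(α+1) = 25.1/7.4 = 3.392.
Mean = β/(α−1) = 25.1/5.4 = 4.648.
Quadratic loss ⇒ the optimal estimator is the posterior mean.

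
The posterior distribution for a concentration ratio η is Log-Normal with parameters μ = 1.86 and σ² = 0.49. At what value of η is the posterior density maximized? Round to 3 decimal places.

Mode = exp(μ − σ²) = exp(1.37) = 3.935.
Mean = exp(μ + σ²/2) = exp(2.105) = 8.207.
This is the posterior mode — the MAP estimate.

3.935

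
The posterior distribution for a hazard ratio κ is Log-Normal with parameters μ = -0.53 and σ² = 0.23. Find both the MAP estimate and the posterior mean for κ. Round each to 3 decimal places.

Mode = exp(μ − σ²) = exp(-0.76) = 0.468.
Mean = exp(μ + σ²/2) = exp(-0.415) = 0.660.

κ_MAP = 0.468, E[κ|data] = 0.660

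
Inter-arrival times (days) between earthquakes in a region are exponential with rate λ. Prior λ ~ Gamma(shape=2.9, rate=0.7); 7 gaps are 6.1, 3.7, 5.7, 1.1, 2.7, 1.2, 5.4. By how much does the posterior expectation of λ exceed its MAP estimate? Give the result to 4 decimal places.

0.0376

Σ times = 25.9. Posterior: Gamma(shape = 2.9+7 = 9.9, rate = 0.7+25.9 = 26.6).
Mode = (α−1)/β = 8.9/26.6 = 0.3346.
Mean = α/β = 9.9/26.6 = 0.3722.
Difference = 0.3722 − 0.3346 = 0.0376.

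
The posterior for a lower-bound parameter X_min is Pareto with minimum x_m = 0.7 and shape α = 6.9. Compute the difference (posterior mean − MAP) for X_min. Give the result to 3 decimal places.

The Pareto density is strictly decreasing on [x_m, ∞), so the mode is x_m = 0.700.
Mean = α·x_m/(α−1) = 6.9·0.7/5.9 = 0.819.
Difference = 0.819 − 0.700 = 0.119.

0.119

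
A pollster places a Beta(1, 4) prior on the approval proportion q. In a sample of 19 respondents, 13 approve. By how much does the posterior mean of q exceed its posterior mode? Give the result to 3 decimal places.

-0.008

Posterior: Beta(1+13, 4+6) = Beta(14, 10).
Mode = (14−1)/(14+10−2) = 13/22 = 0.591.
Mean = 14/(14+10) = 14/24 = 0.583.
Difference = 0.583 − 0.591 = -0.008.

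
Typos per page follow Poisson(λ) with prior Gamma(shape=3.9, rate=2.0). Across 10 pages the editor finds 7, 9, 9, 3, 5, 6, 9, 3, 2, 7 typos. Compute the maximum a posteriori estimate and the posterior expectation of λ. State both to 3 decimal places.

Σ counts = 60. Posterior: Gamma(shape = 3.9+60 = 63.9, rate = 2.0+10 = 12.0).
Mode = (α−1)/β = 62.9/12.0 = 5.242.
Mean = α/β = 63.9/12.0 = 5.325.
Mean > mode: the posterior has a right tail.

maximum a posteriori estimate = 5.242, posterior expectation = 5.325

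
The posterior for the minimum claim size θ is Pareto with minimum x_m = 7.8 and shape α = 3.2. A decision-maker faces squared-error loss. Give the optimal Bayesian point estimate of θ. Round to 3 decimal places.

The Pareto density is strictly decreasing on [x_m, ∞), so the mode is x_m = 7.800.
Mean = α·x_m/(α−1) = 3.2·7.8/2.2 = 11.345.
Squared-error loss ⇒ the optimal estimator is the posterior mean.

11.345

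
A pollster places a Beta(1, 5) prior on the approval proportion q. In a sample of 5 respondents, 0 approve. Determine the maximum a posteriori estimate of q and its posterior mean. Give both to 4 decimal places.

MAP = 0.0000; posterior mean = 0.0909

Posterior: Beta(1+0, 5+5) = Beta(1, 10).
Since α = 1 ≤ 1 and β > 1, the Beta density is monotone decreasing on [0,1]; the mode is at 0.
Mean = 1/(1+10) = 0.0909.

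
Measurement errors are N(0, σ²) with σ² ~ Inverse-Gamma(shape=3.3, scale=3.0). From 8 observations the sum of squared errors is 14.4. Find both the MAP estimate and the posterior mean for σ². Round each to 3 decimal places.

MAP estimate = 1.229, posterior mean = 1.619

Posterior: Inverse-Gamma(shape = 3.3+8/2 = 7.3, scale = 3.0+14.4/2 = 10.2).
Mode = β/(α+1) = 10.2/8.3 = 1.229.
Mean = β/(α−1) = 10.2/6.3 = 1.619.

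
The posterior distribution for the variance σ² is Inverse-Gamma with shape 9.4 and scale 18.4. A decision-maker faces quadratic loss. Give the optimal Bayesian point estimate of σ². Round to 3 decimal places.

Mode = β/(α+1) = 18.4/10.4 = 1.769.
Mean = β/(α−1) = 18.4/8.4 = 2.190.
Quadratic loss ⇒ the optimal estimator is the posterior mean.

2.190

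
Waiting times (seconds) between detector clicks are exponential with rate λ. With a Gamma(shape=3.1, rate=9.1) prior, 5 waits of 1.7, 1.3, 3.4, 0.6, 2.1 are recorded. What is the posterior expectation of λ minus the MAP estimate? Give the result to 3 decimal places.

0.055

Σ times = 9.1. Posterior: Gamma(shape = 3.1+5 = 8.1, rate = 9.1+9.1 = 18.2).
Mode = (α−1)/β = 7.1/18.2 = 0.390.
Mean = α/β = 8.1/18.2 = 0.445.
Difference = 0.445 − 0.390 = 0.055.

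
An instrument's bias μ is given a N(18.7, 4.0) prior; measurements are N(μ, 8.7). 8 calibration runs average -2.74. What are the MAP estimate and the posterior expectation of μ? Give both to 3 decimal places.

Posterior for μ is Normal. Precision-weighted mean: (1/4.0·18.7 + 8/8.7·-2.74) / (1/4.0 + 8/8.7) = 1.843.
A Normal posterior is symmetric, so mode = mean.

MAP: 1.843. Posterior mean: 1.843.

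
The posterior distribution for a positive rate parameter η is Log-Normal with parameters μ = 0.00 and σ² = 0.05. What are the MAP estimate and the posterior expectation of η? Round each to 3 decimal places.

MAP = 0.951, posterior mean = 1.025

Mode = exp(μ − σ²) = exp(-0.05) = 0.951.
Mean = exp(μ + σ²/2) = exp(0.025) = 1.025.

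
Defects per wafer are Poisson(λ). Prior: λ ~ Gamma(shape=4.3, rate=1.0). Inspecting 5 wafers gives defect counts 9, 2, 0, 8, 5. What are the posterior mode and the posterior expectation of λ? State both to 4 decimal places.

MAP: 4.5500. Posterior mean: 4.7167.

Σ counts = 24. Posterior: Gamma(shape = 4.3+24 = 28.3, rate = 1.0+5 = 6.0).
Mode = (α−1)/β = 27.3/6.0 = 4.5500.
Mean = α/β = 28.3/6.0 = 4.7167.
Right-skewed posterior ⇒ mode < mean.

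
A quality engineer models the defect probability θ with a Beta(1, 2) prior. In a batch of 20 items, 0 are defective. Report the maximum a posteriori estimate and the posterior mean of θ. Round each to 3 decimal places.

MAP = 0.000; posterior mean = 0.043

Posterior: Beta(1+0, 2+20) = Beta(1, 22).
Since α = 1 ≤ 1 and β > 1, the Beta density is monotone decreasing on [0,1]; the mode is at 0.
Mean = 1/(1+22) = 0.043.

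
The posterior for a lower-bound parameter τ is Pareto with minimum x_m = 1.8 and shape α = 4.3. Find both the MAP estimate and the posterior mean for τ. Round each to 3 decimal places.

The Pareto density is strictly decreasing on [x_m, ∞), so the mode is x_m = 1.800.
Mean = α·x_m/(α−1) = 4.3·1.8/3.3 = 2.345.
Right-skewed posterior ⇒ mode < mean.

τ_MAP = 1.800, E[τ|data] = 2.345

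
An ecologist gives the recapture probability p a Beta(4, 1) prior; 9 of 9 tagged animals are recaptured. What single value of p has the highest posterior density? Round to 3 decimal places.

1.000

Posterior: Beta(4+9, 1+0) = Beta(13, 1).
Since β = 1 ≤ 1 and α > 1, the Beta density is monotone increasing on [0,1]; the mode is at 1.
Mean = 13/(13+1) = 0.929.
This is the posterior mode — the MAP estimate.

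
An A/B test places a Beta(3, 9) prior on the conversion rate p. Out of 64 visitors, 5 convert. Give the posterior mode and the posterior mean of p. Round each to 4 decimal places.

posterior mode = 0.0946, posterior mean = 0.1053

Posterior: Beta(3+5, 9+59) = Beta(8, 68).
Mode = (8−1)/(8+68−2) = 7/74 = 0.0946.
Mean = 8/(8+68) = 8/76 = 0.1053.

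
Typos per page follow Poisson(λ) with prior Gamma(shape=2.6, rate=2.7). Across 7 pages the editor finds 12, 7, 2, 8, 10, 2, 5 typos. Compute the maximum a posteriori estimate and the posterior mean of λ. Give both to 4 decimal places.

MAP = 4.9072; posterior mean = 5.0103

Σ counts = 46. Posterior: Gamma(shape = 2.6+46 = 48.6, rate = 2.7+7 = 9.7).
Mode = (α−1)/β = 47.6/9.7 = 4.9072.
Mean = α/β = 48.6/9.7 = 5.0103.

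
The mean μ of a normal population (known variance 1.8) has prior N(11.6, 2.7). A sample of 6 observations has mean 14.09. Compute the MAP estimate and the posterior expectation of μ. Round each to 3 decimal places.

Posterior for μ is Normal. Precision-weighted mean: (1/2.7·11.6 + 6/1.8·14.09) / (1/2.7 + 6/1.8) = 13.841.
A Normal posterior is symmetric, so mode = mean.

MAP: 13.841. Posterior mean: 13.841.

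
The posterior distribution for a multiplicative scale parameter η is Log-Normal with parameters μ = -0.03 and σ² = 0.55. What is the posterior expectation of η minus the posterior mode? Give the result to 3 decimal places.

Mode = exp(μ − σ²) = exp(-0.58) = 0.560.
Mean = exp(μ + σ²/2) = exp(0.245) = 1.278.
Difference = 1.278 − 0.560 = 0.718.
Right-skewed posterior ⇒ mode < mean.

0.718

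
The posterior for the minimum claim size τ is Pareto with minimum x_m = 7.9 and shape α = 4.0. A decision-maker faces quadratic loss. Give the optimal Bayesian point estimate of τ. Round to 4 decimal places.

10.5333

The Pareto density is strictly decreasing on [x_m, ∞), so the mode is x_m = 7.9000.
Mean = α·x_m/(α−1) = 4.0·7.9/3.0 = 10.5333.
Quadratic loss ⇒ the optimal estimator is the posterior mean.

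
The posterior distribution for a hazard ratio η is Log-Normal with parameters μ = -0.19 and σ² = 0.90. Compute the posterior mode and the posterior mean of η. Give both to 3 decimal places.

Mode = exp(μ − σ²) = exp(-1.09) = 0.336.
Mean = exp(μ + σ²/2) = exp(0.260) = 1.297.
Mean > mode: the posterior has a right tail.

η_MAP = 0.336, E[η|data] = 1.297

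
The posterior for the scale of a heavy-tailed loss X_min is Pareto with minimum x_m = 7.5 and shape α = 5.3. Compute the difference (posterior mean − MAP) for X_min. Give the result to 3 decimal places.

The Pareto density is strictly decreasing on [x_m, ∞), so the mode is x_m = 7.500.
Mean = α·x_m/(α−1) = 5.3·7.5/4.3 = 9.244.
Difference = 9.244 − 7.500 = 1.744.
Mean > mode: the posterior has a right tail.

1.744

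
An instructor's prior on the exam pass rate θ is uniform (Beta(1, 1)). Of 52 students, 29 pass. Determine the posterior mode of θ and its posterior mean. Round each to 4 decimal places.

posterior mode = 0.5577, posterior mean = 0.5556

Posterior: Beta(1+29, 1+23) = Beta(30, 24).
Mode = (30−1)/(30+24−2) = 29/52 = 0.5577.
With a flat prior the MAP equals the MLE, 29/52.
Mean = 30/(30+24) = 30/54 = 0.5556.
Left-skewed posterior ⇒ mean < mode.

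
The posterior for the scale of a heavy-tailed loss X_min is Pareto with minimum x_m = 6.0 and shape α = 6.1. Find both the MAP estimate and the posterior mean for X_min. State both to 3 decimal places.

X_min_MAP = 6.000, E[X_min|data] = 7.176

The Pareto density is strictly decreasing on [x_m, ∞), so the mode is x_m = 6.000.
Mean = α·x_m/(α−1) = 6.1·6.0/5.1 = 7.176.
The posterior is right-skewed, so the mean exceeds the mode.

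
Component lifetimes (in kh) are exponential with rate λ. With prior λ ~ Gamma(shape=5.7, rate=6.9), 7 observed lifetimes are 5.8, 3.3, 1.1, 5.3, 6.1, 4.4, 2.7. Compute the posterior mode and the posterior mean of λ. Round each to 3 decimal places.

Σ times = 28.7. Posterior: Gamma(shape = 5.7+7 = 12.7, rate = 6.9+28.7 = 35.6).
Mode = (α−1)/β = 11.7/35.6 = 0.329.
Mean = α/β = 12.7/35.6 = 0.357.

MAP = 0.329; posterior mean = 0.357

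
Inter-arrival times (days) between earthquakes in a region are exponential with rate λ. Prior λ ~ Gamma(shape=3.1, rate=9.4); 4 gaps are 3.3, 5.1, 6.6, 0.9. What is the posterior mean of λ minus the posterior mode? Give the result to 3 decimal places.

0.040

Σ times = 15.9. Posterior: Gamma(shape = 3.1+4 = 7.1, rate = 9.4+15.9 = 25.3).
Mode = (α−1)/β = 6.1/25.3 = 0.241.
Mean = α/β = 7.1/25.3 = 0.281.
Difference = 0.281 − 0.241 = 0.040.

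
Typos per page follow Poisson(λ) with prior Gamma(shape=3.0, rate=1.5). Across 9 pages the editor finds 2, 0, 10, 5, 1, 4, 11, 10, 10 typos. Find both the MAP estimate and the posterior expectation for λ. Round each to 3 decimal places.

Σ counts = 53. Posterior: Gamma(shape = 3.0+53 = 56.0, rate = 1.5+9 = 10.5).
Mode = (α−1)/β = 55.0/10.5 = 5.238.
Mean = α/β = 56.0/10.5 = 5.333.

MAP: 5.238. Posterior mean: 5.333.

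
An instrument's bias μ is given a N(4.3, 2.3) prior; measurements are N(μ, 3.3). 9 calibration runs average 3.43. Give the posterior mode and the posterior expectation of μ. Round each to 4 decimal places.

Posterior for μ is Normal. Precision-weighted mean: (1/2.3·4.3 + 9/3.3·3.43) / (1/2.3 + 9/3.3) = 3.5496.
A Normal posterior is symmetric, so mode = mean.

posterior mode = 3.5496, posterior expectation = 3.5496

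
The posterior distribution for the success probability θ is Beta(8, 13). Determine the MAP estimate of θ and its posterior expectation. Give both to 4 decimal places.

MAP estimate = 0.3684, posterior expectation = 0.3810

Mode = (8−1)/(8+13−2) = 7/19 = 0.3684.
Mean = 8/(8+13) = 8/21 = 0.3810.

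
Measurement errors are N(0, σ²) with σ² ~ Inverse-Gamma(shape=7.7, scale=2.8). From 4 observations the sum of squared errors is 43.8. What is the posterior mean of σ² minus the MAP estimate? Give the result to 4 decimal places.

0.5307

Posterior: Inverse-Gamma(shape = 7.7+4/2 = 9.7, scale = 2.8+43.8/2 = 24.7).
Mode = β/(α+1) = 24.7/10.7 = 2.3084.
Mean = β/(α−1) = 24.7/8.7 = 2.8391.
Difference = 2.8391 − 2.3084 = 0.5307.
The mean is pulled above the mode by the posterior's right skew.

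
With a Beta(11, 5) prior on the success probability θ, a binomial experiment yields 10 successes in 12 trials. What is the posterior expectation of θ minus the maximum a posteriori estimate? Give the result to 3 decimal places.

-0.019

Posterior: Beta(11+10, 5+2) = Beta(21, 7).
Mode = (21−1)/(21+7−2) = 20/26 = 0.769.
Mean = 21/(21+7) = 21/28 = 0.750.
Difference = 0.750 − 0.769 = -0.019.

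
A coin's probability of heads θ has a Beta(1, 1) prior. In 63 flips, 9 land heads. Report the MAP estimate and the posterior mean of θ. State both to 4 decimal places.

Posterior: Beta(1+9, 1+54) = Beta(10, 55).
Mode = (10−1)/(10+55−2) = 9/63 = 0.1429.
With a flat prior the MAP equals the MLE, 9/63.
Mean = 10/(10+55) = 10/65 = 0.1538.

MAP = 0.1429; posterior mean = 0.1538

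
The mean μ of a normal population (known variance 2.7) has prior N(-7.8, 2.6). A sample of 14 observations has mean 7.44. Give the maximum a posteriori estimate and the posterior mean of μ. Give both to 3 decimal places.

Posterior for μ is Normal. Precision-weighted mean: (1/2.6·-7.8 + 14/2.7·7.44) / (1/2.6 + 14/2.7) = 6.388.
A Normal posterior is symmetric, so mode = mean.

μ_MAP = 6.388, E[μ|data] = 6.388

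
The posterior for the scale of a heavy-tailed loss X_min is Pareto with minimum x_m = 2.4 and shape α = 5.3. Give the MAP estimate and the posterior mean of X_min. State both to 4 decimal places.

MAP = 2.4000; posterior mean = 2.9581

The Pareto density is strictly decreasing on [x_m, ∞), so the mode is x_m = 2.4000.
Mean = α·x_m/(α−1) = 5.3·2.4/4.3 = 2.9581.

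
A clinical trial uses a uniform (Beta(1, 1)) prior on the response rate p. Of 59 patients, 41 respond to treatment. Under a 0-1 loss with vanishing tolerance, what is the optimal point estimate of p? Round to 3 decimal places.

0.695

Posterior: Beta(1+41, 1+18) = Beta(42, 19).
Mode = (42−1)/(42+19−2) = 41/59 = 0.695.
With a flat prior the MAP equals the MLE, 41/59.
Mean = 42/(42+19) = 42/61 = 0.689.
This is the posterior mode — the MAP estimate.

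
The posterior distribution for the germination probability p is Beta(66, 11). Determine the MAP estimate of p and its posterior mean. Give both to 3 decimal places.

p_MAP = 0.867, E[p|data] = 0.857

Mode = (66−1)/(66+11−2) = 65/75 = 0.867.
Mean = 66/(66+11) = 66/77 = 0.857.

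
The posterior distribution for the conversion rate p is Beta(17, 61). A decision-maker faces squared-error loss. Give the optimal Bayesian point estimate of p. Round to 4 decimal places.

Mode = (17−1)/(17+61−2) = 16/76 = 0.2105.
Mean = 17/(17+61) = 17/78 = 0.2179.
Squared-error loss ⇒ the optimal estimator is the posterior mean.

0.2179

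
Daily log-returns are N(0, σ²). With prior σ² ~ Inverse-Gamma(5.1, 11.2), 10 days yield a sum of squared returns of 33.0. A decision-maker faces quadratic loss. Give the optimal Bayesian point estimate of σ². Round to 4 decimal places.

3.0440

Posterior: Inverse-Gamma(shape = 5.1+10/2 = 10.1, scale = 11.2+33.0/2 = 27.7).
Mode = β/(α+1) = 27.7/11.1 = 2.4955.
Mean = β/(α−1) = 27.7/9.1 = 3.0440.
Quadratic loss ⇒ the optimal estimator is the posterior mean.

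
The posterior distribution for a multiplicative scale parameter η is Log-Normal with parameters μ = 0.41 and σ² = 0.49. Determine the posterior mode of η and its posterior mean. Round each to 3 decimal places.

MAP: 0.923. Posterior mean: 1.925.

Mode = exp(μ − σ²) = exp(-0.08) = 0.923.
Mean = exp(μ + σ²/2) = exp(0.655) = 1.925.
Mean > mode: the posterior has a right tail.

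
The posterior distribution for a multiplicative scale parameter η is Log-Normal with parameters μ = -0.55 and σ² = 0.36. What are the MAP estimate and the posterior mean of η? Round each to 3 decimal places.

MAP: 0.403. Posterior mean: 0.691.

Mode = exp(μ − σ²) = exp(-0.91) = 0.403.
Mean = exp(μ + σ²/2) = exp(-0.370) = 0.691.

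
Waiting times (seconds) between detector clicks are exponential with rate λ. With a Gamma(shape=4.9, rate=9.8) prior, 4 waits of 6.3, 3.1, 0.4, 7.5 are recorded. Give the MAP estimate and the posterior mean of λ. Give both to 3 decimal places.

Σ times = 17.3. Posterior: Gamma(shape = 4.9+4 = 8.9, rate = 9.8+17.3 = 27.1).
Mode = (α−1)/β = 7.9/27.1 = 0.292.
Mean = α/β = 8.9/27.1 = 0.328.

λ_MAP = 0.292, E[λ|data] = 0.328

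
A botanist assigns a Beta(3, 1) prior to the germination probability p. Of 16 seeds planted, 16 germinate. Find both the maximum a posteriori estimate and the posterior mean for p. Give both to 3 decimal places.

p_MAP = 1.000, E[p|data] = 0.950

Posterior: Beta(3+16, 1+0) = Beta(19, 1).
Since β = 1 ≤ 1 and α > 1, the Beta density is monotone increasing on [0,1]; the mode is at 1.
Mean = 19/(19+1) = 0.950.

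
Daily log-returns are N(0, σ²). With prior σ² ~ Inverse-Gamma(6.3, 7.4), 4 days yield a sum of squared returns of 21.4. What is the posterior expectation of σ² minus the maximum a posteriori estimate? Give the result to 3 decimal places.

Posterior: Inverse-Gamma(shape = 6.3+4/2 = 8.3, scale = 7.4+21.4/2 = 18.1).
Mode = β/(α+1) = 18.1/9.3 = 1.946.
Mean = β/(α−1) = 18.1/7.3 = 2.479.
Difference = 2.479 − 1.946 = 0.533.

0.533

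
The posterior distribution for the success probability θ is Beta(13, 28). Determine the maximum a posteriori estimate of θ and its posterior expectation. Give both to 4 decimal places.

Mode = (13−1)/(13+28−2) = 12/39 = 0.3077.
Mean = 13/(13+28) = 13/41 = 0.3171.

θ_MAP = 0.3077, E[θ|data] = 0.3171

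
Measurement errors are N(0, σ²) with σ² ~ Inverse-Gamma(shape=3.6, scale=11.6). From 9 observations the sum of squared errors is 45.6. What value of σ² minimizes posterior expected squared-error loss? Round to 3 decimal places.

4.845

Posterior: Inverse-Gamma(shape = 3.6+9/2 = 8.1, scale = 11.6+45.6/2 = 34.4).
Mode = β/(α+1) = 34.4/9.1 = 3.780.
Mean = β/(α−1) = 34.4/7.1 = 4.845.
Squared-error loss ⇒ the optimal estimator is the posterior mean.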